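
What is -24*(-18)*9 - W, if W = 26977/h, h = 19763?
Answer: 76811567/19763 ≈ 3886.6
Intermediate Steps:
W = 26977/19763 ≈ 1.3650
-24*(-18)*9 - W = -24*(-18)*9 - 1*26977/19763 = 432*9 - 26977/19763 = 3888 - 26977/19763 = 76811567/19763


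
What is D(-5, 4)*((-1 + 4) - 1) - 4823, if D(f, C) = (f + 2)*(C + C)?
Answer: -4871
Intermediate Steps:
D(f, C) = 2*C*(2 + f) (D(f, C) = (2 + f)*(2*C) = 2*C*(2 + f))
D(-5, 4)*((-1 + 4) - 1) - 4823 = (2*4*(2 - 5))*((-1 + 4) - 1) - 4823 = (2*4*(-3))*(3 - 1) - 4823 = -24*2 - 4823 = -48 - 4823 = -4871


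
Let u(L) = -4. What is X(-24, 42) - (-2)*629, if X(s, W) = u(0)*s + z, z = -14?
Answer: 1340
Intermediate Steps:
X(s, W) = -14 - 4*s (X(s, W) = -4*s - 14 = -14 - 4*s)
X(-24, 42) - (-2)*629 = (-14 - 4*(-24)) - (-2)*629 = (-14 + 96) - 1*(-1258) = 82 + 1258 = 1340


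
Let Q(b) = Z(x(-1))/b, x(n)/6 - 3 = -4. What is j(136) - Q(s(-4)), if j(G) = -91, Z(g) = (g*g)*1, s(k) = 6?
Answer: -97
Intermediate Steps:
x(n) = -6 (x(n) = 18 + 6*(-4) = 18 - 24 = -6)
Z(g) = g**2 (Z(g) = g**2*1 = g**2)
Q(b) = 36/b (Q(b) = (-6)**2/b = 36/b)
j(136) - Q(s(-4)) = -91 - 36/6 = -91 - 1*6 = -91 - 6 = -97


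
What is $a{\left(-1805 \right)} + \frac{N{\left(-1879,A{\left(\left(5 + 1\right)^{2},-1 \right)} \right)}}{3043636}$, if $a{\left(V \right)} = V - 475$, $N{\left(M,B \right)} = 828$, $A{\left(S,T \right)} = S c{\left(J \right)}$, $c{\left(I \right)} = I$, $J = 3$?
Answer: $- \frac{75429231}{33083} \approx -2280.0$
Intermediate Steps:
$A{\left(S,T \right)} = 3 S$ ($A{\left(S,T \right)} = S 3 = 3 S$)
$a{\left(V \right)} = -475 + V$ ($a{\left(V \right)} = V - 475 = -475 + V$)
$a{\left(-1805 \right)} + \frac{N{\left(-1879,A{\left(\left(5 + 1\right)^{2},-1 \right)} \right)}}{3043636} = \left(-475 - 1805\right) + \frac{828}{3043636} = -2280 + 828 \cdot \frac{1}{3043636} = -2280 + \frac{9}{33083} = - \frac{75429231}{33083}$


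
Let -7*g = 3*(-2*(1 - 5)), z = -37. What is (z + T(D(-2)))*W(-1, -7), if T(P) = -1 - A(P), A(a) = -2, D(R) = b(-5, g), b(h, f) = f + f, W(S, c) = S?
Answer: 36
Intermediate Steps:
g = -24/7 (g = -3*(-2*(1 - 5))/7 = -3*(-2*(-4))/7 = -3*8/7 = -⅐*24 = -24/7 ≈ -3.4286)
b(h, f) = 2*f
D(R) = -48/7 (D(R) = 2*(-24/7) = -48/7)
T(P) = 1 (T(P) = -1 - 1*(-2) = -1 + 2 = 1)
(z + T(D(-2)))*W(-1, -7) = (-37 + 1)*(-1) = -36*(-1) = 36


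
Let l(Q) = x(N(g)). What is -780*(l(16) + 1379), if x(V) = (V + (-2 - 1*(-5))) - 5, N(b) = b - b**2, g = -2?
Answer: -1069380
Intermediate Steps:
x(V) = -2 + V (x(V) = (V + (-2 + 5)) - 5 = (V + 3) - 5 = (3 + V) - 5 = -2 + V)
l(Q) = -8 (l(Q) = -2 - 2*(1 - 1*(-2)) = -2 - 2*(1 + 2) = -2 - 2*3 = -2 - 6 = -8)
-780*(l(16) + 1379) = -780*(-8 + 1379) = -780*1371 = -1069380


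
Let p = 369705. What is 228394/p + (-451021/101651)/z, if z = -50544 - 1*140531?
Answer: 887251074591971/1436153442125325 ≈ 0.61780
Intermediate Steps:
z = -191075 (z = -50544 - 140531 = -191075)
228394/p + (-451021/101651)/z = 228394/369705 - 451021/101651/(-191075) = 228394*(1/369705) - 451021*1/101651*(-1/191075) = 228394/369705 - 451021/101651*(-1/191075) = 228394/369705 + 451021/19422964825 = 887251074591971/1436153442125325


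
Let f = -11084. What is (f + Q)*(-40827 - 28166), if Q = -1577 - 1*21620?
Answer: 2365149033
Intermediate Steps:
Q = -23197 (Q = -1577 - 21620 = -23197)
(f + Q)*(-40827 - 28166) = (-11084 - 23197)*(-40827 - 28166) = -34281*(-68993) = 2365149033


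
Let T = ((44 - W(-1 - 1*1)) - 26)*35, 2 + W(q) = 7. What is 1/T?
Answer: 1/455 ≈ 0.0021978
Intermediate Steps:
W(q) = 5 (W(q) = -2 + 7 = 5)
T = 455 (T = ((44 - 1*5) - 26)*35 = ((44 - 5) - 26)*35 = (39 - 26)*35 = 13*35 = 455)
1/T = 1/455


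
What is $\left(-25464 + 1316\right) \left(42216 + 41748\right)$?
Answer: $-2027562672$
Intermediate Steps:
$\left(-25464 + 1316\right) \left(42216 + 41748\right) = \left(-24148\right) 83964 = -2027562672$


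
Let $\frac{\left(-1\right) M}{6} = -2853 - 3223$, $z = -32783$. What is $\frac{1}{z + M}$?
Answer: $\frac{1}{3673} \approx 0.00027226$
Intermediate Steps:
$M = 36456$ ($M = - 6 \left(-2853 - 3223\right) = \left(-6\right) \left(-6076\right) = 36456$)
$\frac{1}{z + M} = \frac{1}{-32783 + 36456} = \frac{1}{3673}$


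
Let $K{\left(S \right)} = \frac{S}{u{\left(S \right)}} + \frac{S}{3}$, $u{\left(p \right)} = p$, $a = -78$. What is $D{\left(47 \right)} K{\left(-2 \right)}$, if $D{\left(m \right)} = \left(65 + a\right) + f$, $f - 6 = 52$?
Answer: $15$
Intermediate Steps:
$f = 58$ ($f = 6 + 52 = 58$)
$K{\left(S \right)} = 1 + \frac{S}{3}$ ($K{\left(S \right)} = \frac{S}{S} + \frac{S}{3} = 1 + S \frac{1}{3} = 1 + \frac{S}{3}$)
$D{\left(m \right)} = 45$ ($D{\left(m \right)} = \left(65 - 78\right) + 58 = -13 + 58 = 45$)
$D{\left(47 \right)} K{\left(-2 \right)} = 45 \left(1 + \frac{1}{3} \left(-2\right)\right) = 45 \left(1 - \frac{2}{3}\right) = 45 \cdot \frac{1}{3} = 15$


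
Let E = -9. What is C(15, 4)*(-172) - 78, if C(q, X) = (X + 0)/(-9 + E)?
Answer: -358/9 ≈ -39.778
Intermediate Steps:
C(q, X) = -X/18 (C(q, X) = (X + 0)/(-9 - 9) = X/(-18) = X*(-1/18) = -X/18)
C(15, 4)*(-172) - 78 = -1/18*4*(-172) - 78 = -2/9*(-172) - 78 = 344/9 - 78 = -358/9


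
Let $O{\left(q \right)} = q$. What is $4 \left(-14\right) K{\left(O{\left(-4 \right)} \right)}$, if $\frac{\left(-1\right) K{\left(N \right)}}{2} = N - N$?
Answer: $0$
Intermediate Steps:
$K{\left(N \right)} = 0$ ($K{\left(N \right)} = - 2 \left(N - N\right) = \left(-2\right) 0 = 0$)
$4 \left(-14\right) K{\left(O{\left(-4 \right)} \right)} = 4 \left(-14\right) 0 = \left(-56\right) 0 = 0$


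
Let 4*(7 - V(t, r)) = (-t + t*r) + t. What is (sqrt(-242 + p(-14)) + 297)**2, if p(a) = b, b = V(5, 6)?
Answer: (594 + I*sqrt(970))**2/4 ≈ 87967.0 + 9250.0*I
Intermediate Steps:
V(t, r) = 7 - r*t/4 (V(t, r) = 7 - ((-t + t*r) + t)/4 = 7 - ((-t + r*t) + t)/4 = 7 - r*t/4)
b = -1/2 (b = 7 - 1/4*6*5 = 7 - 15/2 = -1/2 ≈ -0.50000)
p(a) = -1/2
(sqrt(-242 + p(-14)) + 297)**2 = (sqrt(-242 - 1/2) + 297)**2 = (sqrt(-485/2) + 297)**2 = (I*sqrt(970)/2 + 297)**2 = (297 + I*sqrt(970)/2)**2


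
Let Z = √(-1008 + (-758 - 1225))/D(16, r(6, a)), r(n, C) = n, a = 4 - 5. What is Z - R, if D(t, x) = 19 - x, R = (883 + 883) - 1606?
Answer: -160 + I*√2991/13 ≈ -160.0 + 4.2069*I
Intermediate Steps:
R = 160 (R = 1766 - 1606 = 160)
a = -1
Z = I*√2991/13 (Z = √(-1008 + (-758 - 1225))/(19 - 1*6) = √(-1008 - 1983)/(19 - 6) = √(-2991)/13 = (I*√2991)*(1/13) = I*√2991/13 ≈ 4.2069*I)
Z - R = I*√2991/13 - 1*160 = I*√2991/13 - 160 = -160 + I*√2991/13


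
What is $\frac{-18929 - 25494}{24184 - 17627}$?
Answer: $- \frac{44423}{6557} \approx -6.7749$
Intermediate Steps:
$\frac{-18929 - 25494}{24184 - 17627} = - \frac{44423}{6557}$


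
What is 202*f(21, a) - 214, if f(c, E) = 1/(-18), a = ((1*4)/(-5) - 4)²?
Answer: -2027/9 ≈ -225.22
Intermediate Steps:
a = 576/25 (a = (4*(-⅕) - 4)² = (-⅘ - 4)² = (-24/5)² = 576/25 ≈ 23.040)
f(c, E) = -1/18
202*f(21, a) - 214 = 202*(-1/18) - 214 = -101/9 - 214 = -2027/9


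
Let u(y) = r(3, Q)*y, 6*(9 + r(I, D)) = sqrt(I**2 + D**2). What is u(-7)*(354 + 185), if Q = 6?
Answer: 33957 - 3773*sqrt(5)/2 ≈ 29739.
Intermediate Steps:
r(I, D) = -9 + sqrt(D**2 + I**2)/6 (r(I, D) = -9 + sqrt(I**2 + D**2)/6 = -9 + sqrt(D**2 + I**2)/6)
u(y) = y*(-9 + sqrt(5)/2) (u(y) = (-9 + sqrt(6**2 + 3**2)/6)*y = (-9 + sqrt(36 + 9)/6)*y = (-9 + sqrt(45)/6)*y = (-9 + (3*sqrt(5))/6)*y = (-9 + sqrt(5)/2)*y = y*(-9 + sqrt(5)/2))
u(-7)*(354 + 185) = ((1/2)*(-7)*(-18 + sqrt(5)))*(354 + 185) = (63 - 7*sqrt(5)/2)*539 = 33957 - 3773*sqrt(5)/2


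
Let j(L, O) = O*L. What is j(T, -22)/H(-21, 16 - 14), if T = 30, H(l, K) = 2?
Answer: -330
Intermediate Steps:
j(L, O) = L*O
j(T, -22)/H(-21, 16 - 14) = (30*(-22))/2 = -660*½ = -330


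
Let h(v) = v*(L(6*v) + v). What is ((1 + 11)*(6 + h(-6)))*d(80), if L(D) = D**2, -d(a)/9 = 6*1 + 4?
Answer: 8352720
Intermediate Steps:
d(a) = -90 (d(a) = -9*(6*1 + 4) = -9*(6 + 4) = -9*10 = -90)
h(v) = v*(v + 36*v**2) (h(v) = v*((6*v)**2 + v) = v*(36*v**2 + v) = v*(v + 36*v**2))
((1 + 11)*(6 + h(-6)))*d(80) = ((1 + 11)*(6 + (-6)**2*(1 + 36*(-6))))*(-90) = (12*(6 + 36*(1 - 216)))*(-90) = (12*(6 + 36*(-215)))*(-90) = (12*(6 - 7740))*(-90) = (12*(-7734))*(-90) = -92808*(-90) = 8352720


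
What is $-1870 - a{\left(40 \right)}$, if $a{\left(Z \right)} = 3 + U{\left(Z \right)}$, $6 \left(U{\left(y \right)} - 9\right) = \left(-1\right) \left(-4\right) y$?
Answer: $- \frac{5726}{3} \approx -1908.7$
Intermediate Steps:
$U{\left(y \right)} = 9 + \frac{2 y}{3}$ ($U{\left(y \right)} = 9 + \frac{\left(-1\right) \left(-4\right) y}{6} = 9 + \frac{4 y}{6} = 9 + \frac{2 y}{3}$)
$a{\left(Z \right)} = 12 + \frac{2 Z}{3}$ ($a{\left(Z \right)} = 3 + \left(9 + \frac{2 Z}{3}\right) = 12 + \frac{2 Z}{3}$)
$-1870 - a{\left(40 \right)} = -1870 - \left(12 + \frac{2}{3} \cdot 40\right) = -1870 - \left(12 + \frac{80}{3}\right) = -1870 - \frac{116}{3} = - \frac{5726}{3}$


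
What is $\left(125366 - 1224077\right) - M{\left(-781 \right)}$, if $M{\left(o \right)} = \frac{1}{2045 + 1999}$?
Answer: $- \frac{4443187285}{4044} \approx -1.0987 \cdot 10^{6}$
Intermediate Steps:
$M{\left(o \right)} = \frac{1}{4044}$
$\left(125366 - 1224077\right) - M{\left(-781 \right)} = \left(125366 - 1224077\right) - \frac{1}{4044} = -1098711 - \frac{1}{4044} = - \frac{4443187285}{4044}$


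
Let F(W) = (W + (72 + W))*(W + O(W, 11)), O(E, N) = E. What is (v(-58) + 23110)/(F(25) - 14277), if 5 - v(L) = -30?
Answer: -23145/8177 ≈ -2.8305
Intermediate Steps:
F(W) = 2*W*(72 + 2*W) (F(W) = (W + (72 + W))*(W + W) = (72 + 2*W)*(2*W) = 2*W*(72 + 2*W))
v(L) = 35 (v(L) = 5 - 1*(-30) = 5 + 30 = 35)
(v(-58) + 23110)/(F(25) - 14277) = (35 + 23110)/(4*25*(36 + 25) - 14277) = 23145/(4*25*61 - 14277) = 23145/(6100 - 14277) = 23145/(-8177) = 23145*(-1/8177) = -23145/8177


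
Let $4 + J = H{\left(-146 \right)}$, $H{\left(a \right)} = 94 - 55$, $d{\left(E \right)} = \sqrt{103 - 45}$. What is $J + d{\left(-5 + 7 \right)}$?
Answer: $35 + \sqrt{58} \approx 42.616$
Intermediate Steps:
$d{\left(E \right)} = \sqrt{58}$
$H{\left(a \right)} = 39$
$J = 35$ ($J = -4 + 39 = 35$)
$J + d{\left(-5 + 7 \right)} = 35 + \sqrt{58}$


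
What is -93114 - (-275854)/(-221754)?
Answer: -10324338905/110877 ≈ -93115.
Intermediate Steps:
-93114 - (-275854)/(-221754) = -93114 - (-275854)*(-1)/221754 = -93114 - 1*137927/110877 = -93114 - 137927/110877 = -10324338905/110877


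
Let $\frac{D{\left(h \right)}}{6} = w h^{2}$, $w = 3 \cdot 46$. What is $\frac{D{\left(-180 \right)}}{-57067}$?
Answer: $- \frac{26827200}{57067} \approx -470.1$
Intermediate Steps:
$w = 138$
$D{\left(h \right)} = 828 h^{2}$ ($D{\left(h \right)} = 6 \cdot 138 h^{2} = 828 h^{2}$)
$\frac{D{\left(-180 \right)}}{-57067} = \frac{828 \left(-180\right)^{2}}{-57067} = 828 \cdot 32400 \left(- \frac{1}{57067}\right) = 26827200 \left(- \frac{1}{57067}\right) = - \frac{26827200}{57067}$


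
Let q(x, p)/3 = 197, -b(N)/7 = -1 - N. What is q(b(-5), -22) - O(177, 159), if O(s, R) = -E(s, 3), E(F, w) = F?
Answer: 768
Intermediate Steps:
b(N) = 7 + 7*N (b(N) = -7*(-1 - N) = 7 + 7*N)
q(x, p) = 591 (q(x, p) = 3*197 = 591)
O(s, R) = -s
q(b(-5), -22) - O(177, 159) = 591 - (-1)*177 = 591 - 1*(-177) = 591 + 177 = 768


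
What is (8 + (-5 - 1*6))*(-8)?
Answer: 24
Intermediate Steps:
(8 + (-5 - 1*6))*(-8) = (8 + (-5 - 6))*(-8) = (8 - 11)*(-8) = -3*(-8) = 24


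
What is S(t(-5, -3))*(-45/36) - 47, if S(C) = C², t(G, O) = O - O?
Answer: -47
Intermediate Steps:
t(G, O) = 0
S(t(-5, -3))*(-45/36) - 47 = 0²*(-45/36) - 47 = 0*(-45*1/36) - 47 = 0*(-5/4) - 47 = 0 - 47 = -47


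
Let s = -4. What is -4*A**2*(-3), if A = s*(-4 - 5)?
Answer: 15552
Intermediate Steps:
A = 36 (A = -4*(-4 - 5) = -4*(-9) = 36)
-4*A**2*(-3) = -4*36**2*(-3) = -4*1296*(-3) = -5184*(-3) = 15552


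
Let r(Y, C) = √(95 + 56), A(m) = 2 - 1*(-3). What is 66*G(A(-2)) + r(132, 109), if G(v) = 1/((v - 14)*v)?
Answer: -22/15 + √151 ≈ 10.822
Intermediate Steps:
A(m) = 5 (A(m) = 2 + 3 = 5)
r(Y, C) = √151
G(v) = 1/(v*(-14 + v)) (G(v) = 1/((-14 + v)*v) = 1/(v*(-14 + v)))
66*G(A(-2)) + r(132, 109) = 66*(1/(5*(-14 + 5))) + √151 = 66*((⅕)/(-9)) + √151 = 66*((⅕)*(-⅑)) + √151 = 66*(-1/45) + √151 = -22/15 + √151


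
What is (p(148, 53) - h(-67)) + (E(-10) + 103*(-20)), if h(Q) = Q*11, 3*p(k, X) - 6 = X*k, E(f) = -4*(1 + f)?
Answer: 3989/3 ≈ 1329.7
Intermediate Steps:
E(f) = -4 - 4*f
p(k, X) = 2 + X*k/3 (p(k, X) = 2 + (X*k)/3 = 2 + X*k/3)
h(Q) = 11*Q
(p(148, 53) - h(-67)) + (E(-10) + 103*(-20)) = ((2 + (⅓)*53*148) - 11*(-67)) + ((-4 - 4*(-10)) + 103*(-20)) = ((2 + 7844/3) - 1*(-737)) + ((-4 + 40) - 2060) = (7850/3 + 737) + (36 - 2060) = 10061/3 - 2024 = 3989/3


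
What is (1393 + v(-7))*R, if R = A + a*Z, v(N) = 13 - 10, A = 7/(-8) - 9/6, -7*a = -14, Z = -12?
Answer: -73639/2 ≈ -36820.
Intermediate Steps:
a = 2 (a = -⅐*(-14) = 2)
A = -19/8 (A = 7*(-⅛) - 9*⅙ = -7/8 - 3/2 = -19/8 ≈ -2.3750)
v(N) = 3
R = -211/8 (R = -19/8 + 2*(-12) = -19/8 - 24 = -211/8 ≈ -26.375)
(1393 + v(-7))*R = (1393 + 3)*(-211/8) = 1396*(-211/8) = -73639/2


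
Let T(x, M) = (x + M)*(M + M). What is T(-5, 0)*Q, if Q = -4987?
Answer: 0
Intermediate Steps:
T(x, M) = 2*M*(M + x) (T(x, M) = (M + x)*(2*M) = 2*M*(M + x))
T(-5, 0)*Q = (2*0*(0 - 5))*(-4987) = (2*0*(-5))*(-4987) = 0*(-4987) = 0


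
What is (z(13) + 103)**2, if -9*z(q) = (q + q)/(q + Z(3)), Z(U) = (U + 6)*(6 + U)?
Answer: 1897125136/178929 ≈ 10603.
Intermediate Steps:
Z(U) = (6 + U)**2 (Z(U) = (6 + U)*(6 + U) = (6 + U)**2)
z(q) = -2*q/(9*(81 + q)) (z(q) = -(q + q)/(9*(q + (6 + 3)**2)) = -2*q/(9*(q + 9**2)) = -2*q/(9*(q + 81)) = -2*q/(9*(81 + q)))
(z(13) + 103)**2 = (-2*13/(729 + 9*13) + 103)**2 = (-2*13/(729 + 117) + 103)**2 = (-2*13/846 + 103)**2 = (-2*13*1/846 + 103)**2 = (-13/423 + 103)**2 = (43556/423)**2 = 1897125136/178929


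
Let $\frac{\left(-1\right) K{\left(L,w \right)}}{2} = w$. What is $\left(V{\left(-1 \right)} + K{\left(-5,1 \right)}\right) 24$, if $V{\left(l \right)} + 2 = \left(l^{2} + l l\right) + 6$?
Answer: $96$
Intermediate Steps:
$V{\left(l \right)} = 4 + 2 l^{2}$ ($V{\left(l \right)} = -2 + \left(\left(l^{2} + l l\right) + 6\right) = -2 + \left(\left(l^{2} + l^{2}\right) + 6\right) = -2 + \left(2 l^{2} + 6\right) = -2 + \left(6 + 2 l^{2}\right) = 4 + 2 l^{2}$)
$K{\left(L,w \right)} = - 2 w$
$\left(V{\left(-1 \right)} + K{\left(-5,1 \right)}\right) 24 = \left(\left(4 + 2 \left(-1\right)^{2}\right) - 2\right) 24 = \left(\left(4 + 2 \cdot 1\right) - 2\right) 24 = \left(\left(4 + 2\right) - 2\right) 24 = \left(6 - 2\right) 24 = 4 \cdot 24 = 96$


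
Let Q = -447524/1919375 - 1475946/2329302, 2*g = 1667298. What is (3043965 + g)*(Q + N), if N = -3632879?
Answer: -10496632551731513640184212/745134004375 ≈ -1.4087e+13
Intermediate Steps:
g = 833649 (g = (½)*1667298 = 833649)
Q = -645885400333/745134004375 (Q = -447524*1/1919375 - 1475946*1/2329302 = -447524/1919375 - 245991/388217 = -645885400333/745134004375 ≈ -0.86680)
(3043965 + g)*(Q + N) = (3043965 + 833649)*(-645885400333/745134004375 - 3632879) = 3877614*(-2706982322565245958/745134004375) = -10496632551731513640184212/745134004375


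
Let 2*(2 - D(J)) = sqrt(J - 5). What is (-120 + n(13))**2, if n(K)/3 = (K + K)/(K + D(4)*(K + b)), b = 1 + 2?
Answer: 61092619524/4363921 - 308468160*I/4363921 ≈ 13999.0 - 70.686*I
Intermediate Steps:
b = 3
D(J) = 2 - sqrt(-5 + J)/2 (D(J) = 2 - sqrt(J - 5)/2 = 2 - sqrt(-5 + J)/2)
n(K) = 6*K/(K + (2 - I/2)*(3 + K)) (n(K) = 3*((K + K)/(K + (2 - sqrt(-5 + 4)/2)*(K + 3))) = 3*((2*K)/(K + (2 - I/2)*(3 + K))) = 3*(2*K/(K + (2 - I/2)*(3 + K))) = 6*K/(K + (2 - I/2)*(3 + K)))
(-120 + n(13))**2 = (-120 + 12*13/(12 - 3*I + 6*13 - 1*I*13))**2 = (-120 + 12*13/(12 - 3*I + 78 - 13*I))**2 = (-120 + 12*13/(90 - 16*I))**2 = (-120 + 12*13*((90 + 16*I)/8356))**2 = (-120 + (3510/2089 + 624*I/2089))**2 = (-247170/2089 + 624*I/2089)**2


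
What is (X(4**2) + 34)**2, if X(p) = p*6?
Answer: 16900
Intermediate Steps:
X(p) = 6*p
(X(4**2) + 34)**2 = (6*4**2 + 34)**2 = (6*16 + 34)**2 = (96 + 34)**2 = 130**2 = 16900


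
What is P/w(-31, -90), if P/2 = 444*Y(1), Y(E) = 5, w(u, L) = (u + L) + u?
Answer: -555/19 ≈ -29.211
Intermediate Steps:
w(u, L) = L + 2*u (w(u, L) = (L + u) + u = L + 2*u)
P = 4440 (P = 2*(444*5) = 2*2220 = 4440)
P/w(-31, -90) = 4440/(-90 + 2*(-31)) = 4440/(-90 - 62) = 4440/(-152) = 4440*(-1/152) = -555/19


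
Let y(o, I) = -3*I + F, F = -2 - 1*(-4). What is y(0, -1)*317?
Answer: 1585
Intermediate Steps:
F = 2 (F = -2 + 4 = 2)
y(o, I) = 2 - 3*I (y(o, I) = -3*I + 2 = 2 - 3*I)
y(0, -1)*317 = (2 - 3*(-1))*317 = (2 + 3)*317 = 5*317 = 1585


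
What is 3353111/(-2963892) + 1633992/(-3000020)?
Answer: -3725593969771/2222933819460 ≈ -1.6760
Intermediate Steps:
3353111/(-2963892) + 1633992/(-3000020) = 3353111*(-1/2963892) + 1633992*(-1/3000020) = -3353111/2963892 - 408498/750005 = -3725593969771/2222933819460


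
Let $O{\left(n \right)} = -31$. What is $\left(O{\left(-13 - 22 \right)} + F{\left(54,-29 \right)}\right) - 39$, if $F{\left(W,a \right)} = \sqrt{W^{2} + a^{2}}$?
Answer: $-70 + 17 \sqrt{13} \approx -8.7056$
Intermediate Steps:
$\left(O{\left(-13 - 22 \right)} + F{\left(54,-29 \right)}\right) - 39 = \left(-31 + \sqrt{54^{2} + \left(-29\right)^{2}}\right) - 39 = \left(-31 + \sqrt{2916 + 841}\right) - 39 = \left(-31 + \sqrt{3757}\right) - 39 = \left(-31 + 17 \sqrt{13}\right) - 39 = -70 + 17 \sqrt{13}$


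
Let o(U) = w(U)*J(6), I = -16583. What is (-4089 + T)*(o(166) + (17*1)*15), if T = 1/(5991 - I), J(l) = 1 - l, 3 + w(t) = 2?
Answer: -11999661050/11287 ≈ -1.0631e+6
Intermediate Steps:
w(t) = -1 (w(t) = -3 + 2 = -1)
o(U) = 5 (o(U) = -(1 - 1*6) = -(1 - 6) = -1*(-5) = 5)
T = 1/22574 (T = 1/(5991 - 1*(-16583)) = 1/(5991 + 16583) = 1/22574 ≈ 4.4299e-5)
(-4089 + T)*(o(166) + (17*1)*15) = (-4089 + 1/22574)*(5 + (17*1)*15) = -92305085*(5 + 17*15)/22574 = -92305085*(5 + 255)/22574 = -92305085/22574*260 = -11999661050/11287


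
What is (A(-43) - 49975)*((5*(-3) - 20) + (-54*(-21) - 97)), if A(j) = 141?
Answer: -49933668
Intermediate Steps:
(A(-43) - 49975)*((5*(-3) - 20) + (-54*(-21) - 97)) = (141 - 49975)*((5*(-3) - 20) + (-54*(-21) - 97)) = -49834*((-15 - 20) + (1134 - 97)) = -49834*(-35 + 1037) = -49834*1002 = -49933668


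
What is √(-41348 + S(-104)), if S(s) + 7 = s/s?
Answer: I*√41354 ≈ 203.36*I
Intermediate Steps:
S(s) = -6 (S(s) = -7 + s/s = -7 + 1 = -6)
√(-41348 + S(-104)) = √(-41348 - 6) = √(-41354) = I*√41354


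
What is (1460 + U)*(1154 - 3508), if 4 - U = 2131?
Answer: 1570118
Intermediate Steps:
U = -2127 (U = 4 - 1*2131 = 4 - 2131 = -2127)
(1460 + U)*(1154 - 3508) = (1460 - 2127)*(1154 - 3508) = -667*(-2354) = 1570118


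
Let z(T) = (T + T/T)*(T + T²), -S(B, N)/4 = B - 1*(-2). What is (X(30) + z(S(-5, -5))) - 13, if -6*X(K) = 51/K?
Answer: 120883/60 ≈ 2014.7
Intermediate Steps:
S(B, N) = -8 - 4*B (S(B, N) = -4*(B - 1*(-2)) = -4*(B + 2) = -4*(2 + B) = -8 - 4*B)
X(K) = -17/(2*K)
z(T) = (1 + T)*(T + T²) (z(T) = (T + 1)*(T + T²) = (1 + T)*(T + T²))
(X(30) + z(S(-5, -5))) - 13 = (-17/2/30 + (-8 - 4*(-5))*(1 + (-8 - 4*(-5)))²) - 13 = (-17/2*1/30 + (-8 + 20)*(1 + (-8 + 20))²) - 13 = (-17/60 + 12*(1 + 12)²) - 13 = (-17/60 + 12*13²) - 13 = (-17/60 + 12*169) - 13 = (-17/60 + 2028) - 13 = 121663/60 - 13 = 120883/60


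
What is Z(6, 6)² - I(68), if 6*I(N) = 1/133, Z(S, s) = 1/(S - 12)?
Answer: 127/4788 ≈ 0.026525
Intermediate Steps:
Z(S, s) = 1/(-12 + S)
I(N) = 1/798 (I(N) = (⅙)/133 = (⅙)*(1/133) = 1/798)
Z(6, 6)² - I(68) = (1/(-12 + 6))² - 1*1/798 = (1/(-6))² - 1/798 = (-⅙)² - 1/798 = 1/36 - 1/798 = 127/4788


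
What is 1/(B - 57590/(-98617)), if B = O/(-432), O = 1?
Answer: 42602544/24780263 ≈ 1.7192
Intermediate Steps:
B = -1/432 (B = 1/(-432) = -1/432*1 = -1/432 ≈ -0.0023148)
1/(B - 57590/(-98617)) = 1/(-1/432 - 57590/(-98617)) = 1/(-1/432 - 57590*(-1/98617)) = 1/(-1/432 + 57590/98617) = 1/(24780263/42602544) = 42602544/24780263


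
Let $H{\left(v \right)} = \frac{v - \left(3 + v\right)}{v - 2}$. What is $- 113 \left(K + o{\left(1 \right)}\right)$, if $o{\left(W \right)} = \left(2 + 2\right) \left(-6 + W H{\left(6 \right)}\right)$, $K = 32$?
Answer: $-565$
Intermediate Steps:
$H{\left(v \right)} = - \frac{3}{-2 + v}$
$o{\left(W \right)} = -24 - 3 W$ ($o{\left(W \right)} = \left(2 + 2\right) \left(-6 + W \left(- \frac{3}{-2 + 6}\right)\right) = 4 \left(-6 + W \left(- \frac{3}{4}\right)\right) = 4 \left(-6 - \frac{3 W}{4}\right) = -24 - 3 W$)
$- 113 \left(K + o{\left(1 \right)}\right) = - 113 \left(32 - 27\right) = \left(-113\right) 5 = -565$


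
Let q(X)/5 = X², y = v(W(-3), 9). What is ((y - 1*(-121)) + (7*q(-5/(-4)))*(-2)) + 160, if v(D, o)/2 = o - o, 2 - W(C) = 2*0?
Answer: 1373/8 ≈ 171.63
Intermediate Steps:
W(C) = 2 (W(C) = 2 - 2*0 = 2 - 1*0 = 2 + 0 = 2)
v(D, o) = 0 (v(D, o) = 2*(o - o) = 2*0 = 0)
y = 0
q(X) = 5*X²
((y - 1*(-121)) + (7*q(-5/(-4)))*(-2)) + 160 = ((0 - 1*(-121)) + (7*(5*(-5/(-4))²))*(-2)) + 160 = ((0 + 121) + (7*(5*(-5*(-¼))²))*(-2)) + 160 = (121 + (7*(5*(5/4)²))*(-2)) + 160 = (121 + (7*(5*(25/16)))*(-2)) + 160 = (121 + (7*(125/16))*(-2)) + 160 = (121 + (875/16)*(-2)) + 160 = (121 - 875/8) + 160 = 93/8 + 160 = 1373/8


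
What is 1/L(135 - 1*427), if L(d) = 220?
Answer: 1/220 ≈ 0.0045455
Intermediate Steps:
1/L(135 - 1*427) = 1/220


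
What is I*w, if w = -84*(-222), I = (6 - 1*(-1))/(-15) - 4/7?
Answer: -96792/5 ≈ -19358.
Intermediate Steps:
I = -109/105 (I = (6 + 1)*(-1/15) - 4*⅐ = 7*(-1/15) - 4/7 = -7/15 - 4/7 = -109/105 ≈ -1.0381)
w = 18648
I*w = -109/105*18648 = -96792/5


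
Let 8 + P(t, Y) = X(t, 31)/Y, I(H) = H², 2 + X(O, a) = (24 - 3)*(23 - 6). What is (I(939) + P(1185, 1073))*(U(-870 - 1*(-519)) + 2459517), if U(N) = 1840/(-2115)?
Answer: 328092208381608164/151293 ≈ 2.1686e+12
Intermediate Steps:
X(O, a) = 355 (X(O, a) = -2 + (24 - 3)*(23 - 6) = -2 + 21*17 = -2 + 357 = 355)
U(N) = -368/423 (U(N) = 1840*(-1/2115) = -368/423)
P(t, Y) = -8 + 355/Y
(I(939) + P(1185, 1073))*(U(-870 - 1*(-519)) + 2459517) = (939² + (-8 + 355/1073))*(-368/423 + 2459517) = (881721 + (-8 + 355*(1/1073)))*(1040375323/423) = (881721 + (-8 + 355/1073))*(1040375323/423) = (881721 - 8229/1073)*(1040375323/423) = (946078404/1073)*(1040375323/423) = 328092208381608164/151293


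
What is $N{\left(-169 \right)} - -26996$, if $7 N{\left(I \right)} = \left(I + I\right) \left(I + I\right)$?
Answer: $\frac{303216}{7} \approx 43317.0$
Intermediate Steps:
$N{\left(I \right)} = \frac{4 I^{2}}{7}$ ($N{\left(I \right)} = \frac{\left(I + I\right) \left(I + I\right)}{7} = \frac{2 I 2 I}{7} = \frac{4 I^{2}}{7}$)
$N{\left(-169 \right)} - -26996 = \frac{4 \left(-169\right)^{2}}{7} - -26996 = \frac{4}{7} \cdot 28561 + 26996 = \frac{114244}{7} + 26996 = \frac{303216}{7}$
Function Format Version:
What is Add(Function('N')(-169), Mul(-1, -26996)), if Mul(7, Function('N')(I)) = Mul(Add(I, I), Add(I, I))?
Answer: Rational(303216, 7) ≈ 43317.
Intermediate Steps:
Function('N')(I) = Mul(Rational(4, 7), Pow(I, 2)) (Function('N')(I) = Mul(Rational(1, 7), Mul(Add(I, I), Add(I, I))) = Mul(Rational(1, 7), Mul(Mul(2, I), Mul(2, I))) = Mul(Rational(1, 7), Mul(4, Pow(I, 2))) = Mul(Rational(4, 7), Pow(I, 2)))
Add(Function('N')(-169), Mul(-1, -26996)) = Add(Mul(Rational(4, 7), Pow(-169, 2)), Mul(-1, -26996)) = Add(Mul(Rational(4, 7), 28561), 26996) = Add(Rational(114244, 7), 26996) = Rational(303216, 7)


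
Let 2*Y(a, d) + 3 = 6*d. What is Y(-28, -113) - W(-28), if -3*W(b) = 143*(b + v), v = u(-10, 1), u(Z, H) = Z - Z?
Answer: -10051/6 ≈ -1675.2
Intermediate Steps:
u(Z, H) = 0
v = 0
W(b) = -143*b/3 (W(b) = -143*(b + 0)/3 = -143*b/3)
Y(a, d) = -3/2 + 3*d (Y(a, d) = -3/2 + (6*d)/2 = -3/2 + 3*d)
Y(-28, -113) - W(-28) = (-3/2 + 3*(-113)) - (-143)*(-28)/3 = (-3/2 - 339) - 1*4004/3 = -681/2 - 4004/3 = -10051/6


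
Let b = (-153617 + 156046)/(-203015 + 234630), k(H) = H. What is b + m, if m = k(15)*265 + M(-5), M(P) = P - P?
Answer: 125672054/31615 ≈ 3975.1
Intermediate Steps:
M(P) = 0
b = 2429/31615 ≈ 0.076831
m = 3975 (m = 15*265 + 0 = 3975 + 0 = 3975)
b + m = 2429/31615 + 3975 = 125672054/31615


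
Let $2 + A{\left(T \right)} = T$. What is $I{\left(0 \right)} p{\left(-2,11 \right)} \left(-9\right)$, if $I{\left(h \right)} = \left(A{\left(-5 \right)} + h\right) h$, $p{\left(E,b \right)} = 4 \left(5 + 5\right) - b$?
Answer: $0$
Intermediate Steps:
$A{\left(T \right)} = -2 + T$
$p{\left(E,b \right)} = 40 - b$ ($p{\left(E,b \right)} = 4 \cdot 10 - b = 40 - b$)
$I{\left(h \right)} = h \left(-7 + h\right)$ ($I{\left(h \right)} = \left(\left(-2 - 5\right) + h\right) h = \left(-7 + h\right) h = h \left(-7 + h\right)$)
$I{\left(0 \right)} p{\left(-2,11 \right)} \left(-9\right) = 0 \left(-7 + 0\right) \left(40 - 11\right) \left(-9\right) = 0 \left(-7\right) \left(40 - 11\right) \left(-9\right) = 0 \cdot 29 \left(-9\right) = 0 \left(-9\right) = 0$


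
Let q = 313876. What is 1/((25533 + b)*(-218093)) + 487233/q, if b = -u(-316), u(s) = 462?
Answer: 2664097275984623/1716214206951228 ≈ 1.5523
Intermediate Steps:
b = -462 (b = -1*462 = -462)
1/((25533 + b)*(-218093)) + 487233/q = 1/((25533 - 462)*(-218093)) + 487233/313876 = -1/218093/25071 + 487233*(1/313876) = (1/25071)*(-1/218093) + 487233/313876 = -1/5467809603 + 487233/313876 = 2664097275984623/1716214206951228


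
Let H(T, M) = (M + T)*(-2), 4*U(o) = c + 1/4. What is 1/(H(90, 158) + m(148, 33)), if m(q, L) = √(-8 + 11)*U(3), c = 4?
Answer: -126976/62979229 - 272*√3/62979229 ≈ -0.0020236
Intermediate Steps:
U(o) = 17/16 (U(o) = (4 + 1/4)/4 = (4 + ¼)/4 = (¼)*(17/4) = 17/16)
H(T, M) = -2*M - 2*T
m(q, L) = 17*√3/16 (m(q, L) = √(-8 + 11)*(17/16) = √3*(17/16) = 17*√3/16)
1/(H(90, 158) + m(148, 33)) = 1/((-2*158 - 2*90) + 17*√3/16) = 1/((-316 - 180) + 17*√3/16) = 1/(-496 + 17*√3/16)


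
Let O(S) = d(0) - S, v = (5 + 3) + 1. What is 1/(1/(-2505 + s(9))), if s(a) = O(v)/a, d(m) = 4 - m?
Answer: -22550/9 ≈ -2505.6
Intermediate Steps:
v = 9 (v = 8 + 1 = 9)
O(S) = 4 - S (O(S) = (4 - 1*0) - S = (4 + 0) - S = 4 - S)
s(a) = -5/a (s(a) = (4 - 1*9)/a = (4 - 9)/a = -5/a)
1/(1/(-2505 + s(9))) = 1/(1/(-2505 - 5/9)) = 1/(1/(-22550/9)) = 1/(-9/22550) = -22550/9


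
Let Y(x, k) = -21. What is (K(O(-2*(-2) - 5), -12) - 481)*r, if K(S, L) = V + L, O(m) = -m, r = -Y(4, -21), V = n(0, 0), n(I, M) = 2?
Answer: -10311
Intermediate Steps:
V = 2
r = 21 (r = -1*(-21) = 21)
K(S, L) = 2 + L
(K(O(-2*(-2) - 5), -12) - 481)*r = ((2 - 12) - 481)*21 = (-10 - 481)*21 = -491*21 = -10311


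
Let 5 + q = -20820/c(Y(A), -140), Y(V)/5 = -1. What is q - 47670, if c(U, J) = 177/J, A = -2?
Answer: -1841225/59 ≈ -31207.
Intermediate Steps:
Y(V) = -5 (Y(V) = 5*(-1) = -5)
q = 971305/59 (q = -5 - 20820/(177/(-140)) = -5 - 20820/(177*(-1/140)) = -5 - 20820/(-177/140) = -5 - 20820*(-140/177) = -5 + 971600/59 = 971305/59 ≈ 16463.)
q - 47670 = 971305/59 - 47670 = -1841225/59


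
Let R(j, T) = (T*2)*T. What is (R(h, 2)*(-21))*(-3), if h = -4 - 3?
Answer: 504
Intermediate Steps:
h = -7
R(j, T) = 2*T**2 (R(j, T) = (2*T)*T = 2*T**2)
(R(h, 2)*(-21))*(-3) = ((2*2**2)*(-21))*(-3) = ((2*4)*(-21))*(-3) = (8*(-21))*(-3) = -168*(-3) = 504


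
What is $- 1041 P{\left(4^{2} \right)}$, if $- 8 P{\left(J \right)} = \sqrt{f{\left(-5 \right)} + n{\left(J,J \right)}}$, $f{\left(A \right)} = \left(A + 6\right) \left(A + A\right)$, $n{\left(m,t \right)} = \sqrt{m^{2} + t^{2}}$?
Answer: $\frac{1041 \sqrt{-10 + 16 \sqrt{2}}}{8} \approx 462.4$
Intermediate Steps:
$f{\left(A \right)} = 2 A \left(6 + A\right)$ ($f{\left(A \right)} = \left(6 + A\right) 2 A = 2 A \left(6 + A\right)$)
$P{\left(J \right)} = - \frac{\sqrt{-10 + \sqrt{2} \sqrt{J^{2}}}}{8}$ ($P{\left(J \right)} = - \frac{\sqrt{2 \left(-5\right) \left(6 - 5\right) + \sqrt{J^{2} + J^{2}}}}{8} = - \frac{\sqrt{2 \left(-5\right) 1 + \sqrt{2 J^{2}}}}{8} = - \frac{\sqrt{-10 + \sqrt{2} \sqrt{J^{2}}}}{8}$)
$- 1041 P{\left(4^{2} \right)} = - 1041 \left(- \frac{\sqrt{-10 + \sqrt{2} \sqrt{\left(4^{2}\right)^{2}}}}{8}\right) = - 1041 \left(- \frac{\sqrt{-10 + \sqrt{2} \sqrt{16^{2}}}}{8}\right) = - 1041 \left(- \frac{\sqrt{-10 + \sqrt{2} \sqrt{256}}}{8}\right) = - 1041 \left(- \frac{\sqrt{-10 + \sqrt{2} \cdot 16}}{8}\right) = - 1041 \left(- \frac{\sqrt{-10 + 16 \sqrt{2}}}{8}\right) = \frac{1041 \sqrt{-10 + 16 \sqrt{2}}}{8}$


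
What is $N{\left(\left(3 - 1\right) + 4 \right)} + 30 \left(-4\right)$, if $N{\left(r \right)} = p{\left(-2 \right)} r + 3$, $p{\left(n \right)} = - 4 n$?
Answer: $-69$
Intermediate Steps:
$N{\left(r \right)} = 3 + 8 r$ ($N{\left(r \right)} = \left(-4\right) \left(-2\right) r + 3 = 8 r + 3 = 3 + 8 r$)
$N{\left(\left(3 - 1\right) + 4 \right)} + 30 \left(-4\right) = \left(3 + 8 \left(\left(3 - 1\right) + 4\right)\right) + 30 \left(-4\right) = \left(3 + 8 \left(2 + 4\right)\right) - 120 = \left(3 + 8 \cdot 6\right) - 120 = \left(3 + 48\right) - 120 = 51 - 120 = -69$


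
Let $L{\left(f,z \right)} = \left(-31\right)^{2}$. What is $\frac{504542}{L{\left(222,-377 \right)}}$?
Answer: $\frac{504542}{961} \approx 525.02$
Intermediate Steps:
$L{\left(f,z \right)} = 961$
$\frac{504542}{L{\left(222,-377 \right)}} = \frac{504542}{961}$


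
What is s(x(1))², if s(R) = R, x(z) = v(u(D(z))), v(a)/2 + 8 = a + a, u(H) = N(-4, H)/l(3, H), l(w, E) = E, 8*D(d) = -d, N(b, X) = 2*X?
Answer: 64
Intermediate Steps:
D(d) = -d/8 (D(d) = (-d)/8 = -d/8)
u(H) = 2 (u(H) = (2*H)/H = 2)
v(a) = -16 + 4*a (v(a) = -16 + 2*(a + a) = -16 + 2*(2*a) = -16 + 4*a)
x(z) = -8 (x(z) = -16 + 4*2 = -16 + 8 = -8)
s(x(1))² = (-8)² = 64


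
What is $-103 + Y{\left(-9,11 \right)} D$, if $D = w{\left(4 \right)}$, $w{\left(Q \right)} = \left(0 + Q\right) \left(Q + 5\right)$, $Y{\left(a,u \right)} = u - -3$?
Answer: $401$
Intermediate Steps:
$Y{\left(a,u \right)} = 3 + u$ ($Y{\left(a,u \right)} = u + 3 = 3 + u$)
$w{\left(Q \right)} = Q \left(5 + Q\right)$
$D = 36$ ($D = 4 \left(5 + 4\right) = 4 \cdot 9 = 36$)
$-103 + Y{\left(-9,11 \right)} D = -103 + \left(3 + 11\right) 36 = -103 + 14 \cdot 36 = -103 + 504 = 401$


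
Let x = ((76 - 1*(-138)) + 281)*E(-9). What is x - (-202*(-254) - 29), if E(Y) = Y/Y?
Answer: -50784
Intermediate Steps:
E(Y) = 1
x = 495 (x = ((76 - 1*(-138)) + 281)*1 = ((76 + 138) + 281)*1 = (214 + 281)*1 = 495*1 = 495)
x - (-202*(-254) - 29) = 495 - (-202*(-254) - 29) = 495 - (51308 - 29) = 495 - 1*51279 = 495 - 51279 = -50784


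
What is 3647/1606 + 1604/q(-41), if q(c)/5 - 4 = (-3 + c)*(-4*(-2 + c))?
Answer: 33838379/15184730 ≈ 2.2284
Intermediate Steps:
q(c) = 20 + 5*(-3 + c)*(8 - 4*c) (q(c) = 20 + 5*((-3 + c)*(-4*(-2 + c))) = 20 + 5*((-3 + c)*(8 - 4*c)) = 20 + 5*(-3 + c)*(8 - 4*c))
3647/1606 + 1604/q(-41) = 3647/1606 + 1604/(-100 - 20*(-41)**2 + 100*(-41)) = 3647*(1/1606) + 1604/(-100 - 20*1681 - 4100) = 3647/1606 + 1604/(-100 - 33620 - 4100) = 3647/1606 + 1604/(-37820) = 3647/1606 + 1604*(-1/37820) = 3647/1606 - 401/9455 = 33838379/15184730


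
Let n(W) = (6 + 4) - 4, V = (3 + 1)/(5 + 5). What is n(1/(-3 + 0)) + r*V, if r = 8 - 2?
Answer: 42/5 ≈ 8.4000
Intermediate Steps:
r = 6
V = 2/5 (V = 4/10 = 4*(1/10) = 2/5 ≈ 0.40000)
n(W) = 6 (n(W) = 10 - 4 = 6)
n(1/(-3 + 0)) + r*V = 6 + 6*(2/5) = 6 + 12/5 = 42/5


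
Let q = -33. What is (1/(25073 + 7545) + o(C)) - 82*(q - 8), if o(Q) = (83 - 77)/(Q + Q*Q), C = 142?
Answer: 1113395510555/331170554 ≈ 3362.0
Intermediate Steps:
o(Q) = 6/(Q + Q**2)
(1/(25073 + 7545) + o(C)) - 82*(q - 8) = (1/(25073 + 7545) + 6/(142*(1 + 142))) - 82*(-33 - 8) = (1/32618 + 6*(1/142)/143) - 82*(-41) = (1/32618 + 6*(1/142)*(1/143)) + 3362 = (1/32618 + 3/10153) + 3362 = 108007/331170554 + 3362 = 1113395510555/331170554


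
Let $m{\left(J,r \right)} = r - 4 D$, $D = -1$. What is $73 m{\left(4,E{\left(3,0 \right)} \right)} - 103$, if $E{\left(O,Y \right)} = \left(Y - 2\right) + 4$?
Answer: $335$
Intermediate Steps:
$E{\left(O,Y \right)} = 2 + Y$ ($E{\left(O,Y \right)} = \left(-2 + Y\right) + 4 = 2 + Y$)
$m{\left(J,r \right)} = 4 + r$ ($m{\left(J,r \right)} = r - -4 = r + 4 = 4 + r$)
$73 m{\left(4,E{\left(3,0 \right)} \right)} - 103 = 73 \left(4 + \left(2 + 0\right)\right) - 103 = 73 \left(4 + 2\right) - 103 = 73 \cdot 6 - 103 = 438 - 103 = 335$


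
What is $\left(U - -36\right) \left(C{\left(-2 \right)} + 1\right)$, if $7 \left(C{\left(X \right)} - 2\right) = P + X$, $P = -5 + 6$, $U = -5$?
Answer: $\frac{620}{7} \approx 88.571$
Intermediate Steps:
$P = 1$
$C{\left(X \right)} = \frac{15}{7} + \frac{X}{7}$ ($C{\left(X \right)} = 2 + \frac{1 + X}{7} = 2 + \left(\frac{1}{7} + \frac{X}{7}\right) = \frac{15}{7} + \frac{X}{7}$)
$\left(U - -36\right) \left(C{\left(-2 \right)} + 1\right) = \left(-5 - -36\right) \left(\left(\frac{15}{7} + \frac{1}{7} \left(-2\right)\right) + 1\right) = \left(-5 + 36\right) \left(\left(\frac{15}{7} - \frac{2}{7}\right) + 1\right) = 31 \left(\frac{13}{7} + 1\right) = 31 \cdot \frac{20}{7} = \frac{620}{7}$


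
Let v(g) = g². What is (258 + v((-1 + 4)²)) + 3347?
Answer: 3686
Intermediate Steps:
(258 + v((-1 + 4)²)) + 3347 = (258 + ((-1 + 4)²)²) + 3347 = (258 + (3²)²) + 3347 = (258 + 9²) + 3347 = (258 + 81) + 3347 = 339 + 3347 = 3686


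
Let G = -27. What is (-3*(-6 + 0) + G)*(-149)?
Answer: 1341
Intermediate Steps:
(-3*(-6 + 0) + G)*(-149) = (-3*(-6 + 0) - 27)*(-149) = (-3*(-6) - 27)*(-149) = (18 - 27)*(-149) = -9*(-149) = 1341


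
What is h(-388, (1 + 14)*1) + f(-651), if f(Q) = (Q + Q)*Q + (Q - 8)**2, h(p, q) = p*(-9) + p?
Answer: 1284987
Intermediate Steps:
h(p, q) = -8*p (h(p, q) = -9*p + p = -8*p)
f(Q) = (-8 + Q)**2 + 2*Q**2 (f(Q) = (2*Q)*Q + (-8 + Q)**2 = 2*Q**2 + (-8 + Q)**2 = (-8 + Q)**2 + 2*Q**2)
h(-388, (1 + 14)*1) + f(-651) = -8*(-388) + ((-8 - 651)**2 + 2*(-651)**2) = 3104 + ((-659)**2 + 2*423801) = 3104 + (434281 + 847602) = 3104 + 1281883 = 1284987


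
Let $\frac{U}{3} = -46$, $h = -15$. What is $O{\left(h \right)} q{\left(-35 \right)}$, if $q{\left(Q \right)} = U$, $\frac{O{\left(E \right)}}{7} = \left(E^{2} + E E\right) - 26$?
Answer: $-409584$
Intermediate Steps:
$O{\left(E \right)} = -182 + 14 E^{2}$ ($O{\left(E \right)} = 7 \left(\left(E^{2} + E E\right) - 26\right) = 7 \left(\left(E^{2} + E^{2}\right) - 26\right) = 7 \left(2 E^{2} - 26\right) = 7 \left(-26 + 2 E^{2}\right) = -182 + 14 E^{2}$)
$U = -138$ ($U = 3 \left(-46\right) = -138$)
$q{\left(Q \right)} = -138$
$O{\left(h \right)} q{\left(-35 \right)} = \left(-182 + 14 \left(-15\right)^{2}\right) \left(-138\right) = \left(-182 + 14 \cdot 225\right) \left(-138\right) = \left(-182 + 3150\right) \left(-138\right) = 2968 \left(-138\right) = -409584$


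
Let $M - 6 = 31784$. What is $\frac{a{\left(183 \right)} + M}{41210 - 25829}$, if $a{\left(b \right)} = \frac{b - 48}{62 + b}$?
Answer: $\frac{1557737}{753669} \approx 2.0669$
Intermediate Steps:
$M = 31790$ ($M = 6 + 31784 = 31790$)
$a{\left(b \right)} = \frac{-48 + b}{62 + b}$
$\frac{a{\left(183 \right)} + M}{41210 - 25829} = \frac{\frac{-48 + 183}{62 + 183} + 31790}{41210 - 25829} = \frac{\frac{1}{245} \cdot 135 + 31790}{15381} = \left(\frac{1}{245} \cdot 135 + 31790\right) \frac{1}{15381} = \left(\frac{27}{49} + 31790\right) \frac{1}{15381} = \frac{1557737}{49} \cdot \frac{1}{15381} = \frac{1557737}{753669}$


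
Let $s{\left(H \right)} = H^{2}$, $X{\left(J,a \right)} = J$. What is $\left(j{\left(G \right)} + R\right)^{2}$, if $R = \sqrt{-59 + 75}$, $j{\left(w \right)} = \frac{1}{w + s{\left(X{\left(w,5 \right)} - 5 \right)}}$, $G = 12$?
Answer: $\frac{60025}{3721} \approx 16.131$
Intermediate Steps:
$j{\left(w \right)} = \frac{1}{w + \left(-5 + w\right)^{2}}$ ($j{\left(w \right)} = \frac{1}{w + \left(w - 5\right)^{2}} = \frac{1}{w + \left(-5 + w\right)^{2}}$)
$R = 4$ ($R = \sqrt{16} = 4$)
$\left(j{\left(G \right)} + R\right)^{2} = \left(\frac{1}{12 + \left(-5 + 12\right)^{2}} + 4\right)^{2} = \left(\frac{1}{12 + 7^{2}} + 4\right)^{2} = \left(\frac{1}{12 + 49} + 4\right)^{2} = \left(\frac{1}{61} + 4\right)^{2} = \left(\frac{245}{61}\right)^{2} = \frac{60025}{3721}$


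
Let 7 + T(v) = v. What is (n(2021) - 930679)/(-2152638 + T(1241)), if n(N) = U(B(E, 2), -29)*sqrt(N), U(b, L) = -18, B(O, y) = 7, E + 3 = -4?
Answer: 930679/2151404 + 9*sqrt(2021)/1075702 ≈ 0.43297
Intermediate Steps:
E = -7 (E = -3 - 4 = -7)
T(v) = -7 + v
n(N) = -18*sqrt(N)
(n(2021) - 930679)/(-2152638 + T(1241)) = (-18*sqrt(2021) - 930679)/(-2152638 + (-7 + 1241)) = (-930679 - 18*sqrt(2021))/(-2152638 + 1234) = (-930679 - 18*sqrt(2021))/(-2151404) = (-930679 - 18*sqrt(2021))*(-1/2151404) = 930679/2151404 + 9*sqrt(2021)/1075702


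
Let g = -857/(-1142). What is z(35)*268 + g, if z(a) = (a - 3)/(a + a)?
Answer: 4926891/39970 ≈ 123.26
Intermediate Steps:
z(a) = (-3 + a)/(2*a) (z(a) = (-3 + a)/((2*a)) = (-3 + a)*(1/(2*a)) = (-3 + a)/(2*a))
g = 857/1142 (g = -857*(-1/1142) = 857/1142 ≈ 0.75044)
z(35)*268 + g = ((1/2)*(-3 + 35)/35)*268 + 857/1142 = ((1/2)*(1/35)*32)*268 + 857/1142 = (16/35)*268 + 857/1142 = 4288/35 + 857/1142 = 4926891/39970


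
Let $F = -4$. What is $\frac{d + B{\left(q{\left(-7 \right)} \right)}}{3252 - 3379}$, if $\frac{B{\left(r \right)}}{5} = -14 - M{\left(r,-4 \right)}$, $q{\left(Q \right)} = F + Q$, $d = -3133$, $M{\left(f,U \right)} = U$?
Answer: $\frac{3183}{127} \approx 25.063$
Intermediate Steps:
$q{\left(Q \right)} = -4 + Q$
$B{\left(r \right)} = -50$ ($B{\left(r \right)} = 5 \left(-14 - -4\right) = 5 \left(-14 + 4\right) = 5 \left(-10\right) = -50$)
$\frac{d + B{\left(q{\left(-7 \right)} \right)}}{3252 - 3379} = \frac{-3133 - 50}{3252 - 3379} = - \frac{3183}{-127} = \left(-3183\right) \left(- \frac{1}{127}\right) = \frac{3183}{127}$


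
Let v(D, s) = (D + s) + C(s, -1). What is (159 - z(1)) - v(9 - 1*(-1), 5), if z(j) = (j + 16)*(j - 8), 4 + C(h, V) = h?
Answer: 262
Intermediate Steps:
C(h, V) = -4 + h
v(D, s) = -4 + D + 2*s (v(D, s) = (D + s) + (-4 + s) = -4 + D + 2*s)
z(j) = (-8 + j)*(16 + j) (z(j) = (16 + j)*(-8 + j) = (-8 + j)*(16 + j))
(159 - z(1)) - v(9 - 1*(-1), 5) = (159 - (-128 + 1² + 8*1)) - (-4 + (9 - 1*(-1)) + 2*5) = (159 - (-128 + 1 + 8)) - (-4 + (9 + 1) + 10) = (159 - 1*(-119)) - (-4 + 10 + 10) = (159 + 119) - 1*16 = 278 - 16 = 262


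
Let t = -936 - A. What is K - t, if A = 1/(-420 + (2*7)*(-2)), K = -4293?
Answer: -1503937/448 ≈ -3357.0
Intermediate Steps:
A = -1/448 (A = 1/(-420 + 14*(-2)) = 1/(-420 - 28) = 1/(-448) = -1/448 ≈ -0.0022321)
t = -419327/448 (t = -936 - 1*(-1/448) = -936 + 1/448 = -419327/448 ≈ -936.00)
K - t = -4293 - 1*(-419327/448) = -4293 + 419327/448 = -1503937/448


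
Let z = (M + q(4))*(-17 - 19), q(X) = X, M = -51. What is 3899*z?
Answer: 6597108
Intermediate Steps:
z = 1692 (z = (-51 + 4)*(-17 - 19) = -47*(-36) = 1692)
3899*z = 3899*1692 = 6597108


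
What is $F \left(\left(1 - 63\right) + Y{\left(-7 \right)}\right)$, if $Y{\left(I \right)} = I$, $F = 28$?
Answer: $-1932$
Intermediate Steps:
$F \left(\left(1 - 63\right) + Y{\left(-7 \right)}\right) = 28 \left(\left(1 - 63\right) - 7\right) = 28 \left(-62 - 7\right) = 28 \left(-69\right) = -1932$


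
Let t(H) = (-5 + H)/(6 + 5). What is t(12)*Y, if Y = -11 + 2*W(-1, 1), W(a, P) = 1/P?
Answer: -63/11 ≈ -5.7273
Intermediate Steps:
t(H) = -5/11 + H/11 (t(H) = (-5 + H)/11 = (-5 + H)*(1/11) = -5/11 + H/11)
Y = -9 (Y = -11 + 2/1 = -11 + 2*1 = -11 + 2 = -9)
t(12)*Y = (-5/11 + (1/11)*12)*(-9) = (-5/11 + 12/11)*(-9) = (7/11)*(-9) = -63/11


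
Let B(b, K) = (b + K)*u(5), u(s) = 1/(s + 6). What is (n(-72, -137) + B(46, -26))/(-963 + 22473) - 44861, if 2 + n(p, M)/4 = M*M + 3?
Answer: -353791177/7887 ≈ -44858.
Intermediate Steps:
u(s) = 1/(6 + s)
B(b, K) = K/11 + b/11 (B(b, K) = (b + K)/(6 + 5) = (K + b)/11 = (K + b)*(1/11) = K/11 + b/11)
n(p, M) = 4 + 4*M² (n(p, M) = -8 + 4*(M*M + 3) = -8 + 4*(M² + 3) = -8 + 4*(3 + M²) = -8 + (12 + 4*M²) = 4 + 4*M²)
(n(-72, -137) + B(46, -26))/(-963 + 22473) - 44861 = ((4 + 4*(-137)²) + ((1/11)*(-26) + (1/11)*46))/(-963 + 22473) - 44861 = ((4 + 4*18769) + (-26/11 + 46/11))/21510 - 44861 = ((4 + 75076) + 20/11)*(1/21510) - 44861 = (75080 + 20/11)*(1/21510) - 44861 = (825900/11)*(1/21510) - 44861 = 27530/7887 - 44861 = -353791177/7887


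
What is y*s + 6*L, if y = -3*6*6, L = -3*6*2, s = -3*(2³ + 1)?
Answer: 2700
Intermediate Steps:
s = -27 (s = -3*(8 + 1) = -3*9 = -27)
L = -36 (L = -18*2 = -36)
y = -108 (y = -18*6 = -108)
y*s + 6*L = -108*(-27) + 6*(-36) = 2916 - 216 = 2700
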